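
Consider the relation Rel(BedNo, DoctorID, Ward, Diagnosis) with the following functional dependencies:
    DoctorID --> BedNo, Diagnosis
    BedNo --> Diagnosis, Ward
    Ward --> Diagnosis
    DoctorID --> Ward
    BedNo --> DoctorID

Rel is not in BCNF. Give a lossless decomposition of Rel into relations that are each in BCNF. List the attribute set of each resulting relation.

{BedNo, DoctorID, Ward}; {Diagnosis, Ward}

Candidate keys of the original relation: {BedNo}, {DoctorID}.
Within {BedNo, Diagnosis, DoctorID, Ward}: {Ward}⁺ ∩ {BedNo, Diagnosis, DoctorID, Ward} = {Diagnosis, Ward}, not the whole set, so Ward --> Diagnosis violates BCNF; decompose into {Diagnosis, Ward} and {BedNo, DoctorID, Ward}.
{Diagnosis, Ward} is in BCNF.
{BedNo, DoctorID, Ward} is in BCNF.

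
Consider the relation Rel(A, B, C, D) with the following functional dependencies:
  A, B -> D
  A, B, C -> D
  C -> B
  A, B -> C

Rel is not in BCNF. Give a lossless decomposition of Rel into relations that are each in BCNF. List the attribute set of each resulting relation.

Candidate keys of the original relation: {A, B}, {A, C}.
{A, B, C, D}: {C} determines {B, C} here but is not a superkey — split on C -> B, giving {B, C} and {A, C, D}.
{B, C} is in BCNF.
{A, C, D} is in BCNF.

{A, C, D}; {B, C}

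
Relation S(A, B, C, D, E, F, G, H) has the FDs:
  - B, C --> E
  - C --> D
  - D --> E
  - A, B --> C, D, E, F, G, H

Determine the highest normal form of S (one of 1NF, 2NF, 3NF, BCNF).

Candidate key: {A, B}. Prime attributes: {A, B}.
B, C --> E breaks BCNF: {B, C}⁺ = {B, C, D, E}, so {B, C} is not a superkey.
Because {E} is non-prime and the left side of B, C --> E is not a superkey, the relation is not in 3NF.
No non-prime attribute depends on a proper subset of any candidate key, so 2NF holds.

2NF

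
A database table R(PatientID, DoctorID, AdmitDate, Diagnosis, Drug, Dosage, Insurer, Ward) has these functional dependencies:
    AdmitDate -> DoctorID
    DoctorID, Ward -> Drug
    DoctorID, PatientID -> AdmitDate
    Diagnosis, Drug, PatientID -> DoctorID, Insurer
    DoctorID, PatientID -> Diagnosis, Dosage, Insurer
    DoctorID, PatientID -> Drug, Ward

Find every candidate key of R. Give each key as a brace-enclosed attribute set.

Attributes never on any right-hand side: {PatientID} — every candidate key must contain it.
{AdmitDate, PatientID} is a candidate key since {AdmitDate, PatientID}⁺ = {AdmitDate, Diagnosis, DoctorID, Dosage, Drug, Insurer, PatientID, Ward} covers every attribute.
{DoctorID, PatientID} is a candidate key since {DoctorID, PatientID}⁺ = {AdmitDate, Diagnosis, DoctorID, Dosage, Drug, Insurer, PatientID, Ward} covers every attribute.
{Diagnosis, Drug, PatientID} is a candidate key since {Diagnosis, Drug, PatientID}⁺ = {AdmitDate, Diagnosis, DoctorID, Dosage, Drug, Insurer, PatientID, Ward} covers every attribute.
Any other superkey properly contains one of these, so there are no further candidate keys.

{AdmitDate, PatientID}, {Diagnosis, Drug, PatientID}, {DoctorID, PatientID}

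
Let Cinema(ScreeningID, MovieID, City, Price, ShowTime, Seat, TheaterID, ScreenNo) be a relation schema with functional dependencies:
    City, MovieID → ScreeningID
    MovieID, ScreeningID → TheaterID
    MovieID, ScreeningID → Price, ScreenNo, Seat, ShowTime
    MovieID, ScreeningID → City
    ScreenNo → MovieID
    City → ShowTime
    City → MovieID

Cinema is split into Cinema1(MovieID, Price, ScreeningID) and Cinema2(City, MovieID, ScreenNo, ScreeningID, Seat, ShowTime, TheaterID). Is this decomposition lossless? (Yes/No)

Yes

Common attributes: {MovieID, ScreeningID}; their closure is {City, MovieID, Price, ScreenNo, ScreeningID, Seat, ShowTime, TheaterID}.
This includes all of Cinema1, so the common attributes are a superkey of Cinema1 — the join is lossless.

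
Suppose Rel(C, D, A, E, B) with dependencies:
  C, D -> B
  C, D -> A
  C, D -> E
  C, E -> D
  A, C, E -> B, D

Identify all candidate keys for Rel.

No FD produces {C}, so it must be in every candidate key.
{C, D}⁺ = {A, B, C, D, E}, which is every attribute, so {C, D} is a candidate key.
{C, E}⁺ = {A, B, C, D, E}, which is every attribute, so {C, E} is a candidate key.
These are minimal and exhaustive — every other superkey contains one of them.

{C, D}, {C, E}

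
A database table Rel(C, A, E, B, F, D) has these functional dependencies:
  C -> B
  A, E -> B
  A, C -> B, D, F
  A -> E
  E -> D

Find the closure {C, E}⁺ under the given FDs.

Start with {C, E}.
C -> B applies; add {B} → now {B, C, E}.
E -> D applies; add {D} → now {B, C, D, E}.
No further FD applies.

{B, C, D, E}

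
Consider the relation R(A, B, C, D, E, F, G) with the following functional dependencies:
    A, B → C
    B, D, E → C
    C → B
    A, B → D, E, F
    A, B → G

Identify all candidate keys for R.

{A, B}, {A, C}

Attributes never on any right-hand side: {A} — every candidate key must contain it.
{A, B}⁺ = {A, B, C, D, E, F, G} — all of the relation — so {A, B} is a candidate key.
{A, C}⁺ = {A, B, C, D, E, F, G} — all of the relation — so {A, C} is a candidate key.
These are minimal and exhaustive — every other superkey contains one of them.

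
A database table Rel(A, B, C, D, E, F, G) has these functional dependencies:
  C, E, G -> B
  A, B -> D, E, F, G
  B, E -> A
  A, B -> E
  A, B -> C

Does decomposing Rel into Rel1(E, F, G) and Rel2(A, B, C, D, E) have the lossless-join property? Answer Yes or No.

No

Common attributes: {E}; their closure is {E}.
The closure covers neither Rel1 nor Rel2 entirely; the join is not lossless.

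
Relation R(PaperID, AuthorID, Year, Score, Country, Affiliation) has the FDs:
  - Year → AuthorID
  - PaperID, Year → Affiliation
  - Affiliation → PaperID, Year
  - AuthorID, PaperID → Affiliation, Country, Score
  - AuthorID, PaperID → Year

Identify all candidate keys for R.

Closure of {Affiliation} is {Affiliation, AuthorID, Country, PaperID, Score, Year}, the whole schema; {Affiliation} is a candidate key.
Closure of {AuthorID, PaperID} is {Affiliation, AuthorID, Country, PaperID, Score, Year}, the whole schema; {AuthorID, PaperID} is a candidate key.
Closure of {PaperID, Year} is {Affiliation, AuthorID, Country, PaperID, Score, Year}, the whole schema; {PaperID, Year} is a candidate key.
Any other superkey properly contains one of these, so there are no further candidate keys.

{Affiliation}, {AuthorID, PaperID}, {PaperID, Year}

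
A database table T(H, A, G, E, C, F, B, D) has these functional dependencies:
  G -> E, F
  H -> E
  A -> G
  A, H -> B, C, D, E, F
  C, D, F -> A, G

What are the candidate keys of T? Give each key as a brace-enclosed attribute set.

{A, H}, {C, D, F, H}, {C, D, G, H}

No FD produces {H}, so it must be in every candidate key.
{A, H} is a candidate key since {A, H}⁺ = {A, B, C, D, E, F, G, H} covers every attribute.
{C, D, F, H} is a candidate key since {C, D, F, H}⁺ = {A, B, C, D, E, F, G, H} covers every attribute.
{C, D, G, H} is a candidate key since {C, D, G, H}⁺ = {A, B, C, D, E, F, G, H} covers every attribute.
No proper subset of any of these is a key, and no other minimal superkey exists.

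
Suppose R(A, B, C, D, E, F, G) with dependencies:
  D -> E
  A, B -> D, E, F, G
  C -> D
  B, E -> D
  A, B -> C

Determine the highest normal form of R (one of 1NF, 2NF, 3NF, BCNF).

Candidate key: {A, B}. Prime attributes: {A, B}.
For D -> E we have {D}⁺ = {D, E}; {D} is not a superkey, so BCNF fails.
D -> E determines the non-prime attribute {E} from a non-superkey — 3NF is violated.
Checking every proper subset of each key, none determines a non-prime attribute — 2NF is satisfied.

2NF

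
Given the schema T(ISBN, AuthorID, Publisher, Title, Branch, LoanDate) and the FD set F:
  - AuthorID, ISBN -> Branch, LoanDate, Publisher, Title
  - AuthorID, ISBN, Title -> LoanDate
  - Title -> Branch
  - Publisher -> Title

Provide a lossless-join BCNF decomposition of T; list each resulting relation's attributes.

Candidate key of the original relation: {AuthorID, ISBN}.
Within {AuthorID, Branch, ISBN, LoanDate, Publisher, Title}: {Title}⁺ ∩ {AuthorID, Branch, ISBN, LoanDate, Publisher, Title} = {Branch, Title}, not the whole set, so Title -> Branch violates BCNF; decompose into {Branch, Title} and {AuthorID, ISBN, LoanDate, Publisher, Title}.
{Branch, Title} has no BCNF violation.
Within {AuthorID, ISBN, LoanDate, Publisher, Title}: {Publisher}⁺ ∩ {AuthorID, ISBN, LoanDate, Publisher, Title} = {Publisher, Title}, not the whole set, so Publisher -> Title violates BCNF; decompose into {Publisher, Title} and {AuthorID, ISBN, LoanDate, Publisher}.
{Publisher, Title} has no BCNF violation.
{AuthorID, ISBN, LoanDate, Publisher} has no BCNF violation.

{AuthorID, ISBN, LoanDate, Publisher}; {Branch, Title}; {Publisher, Title}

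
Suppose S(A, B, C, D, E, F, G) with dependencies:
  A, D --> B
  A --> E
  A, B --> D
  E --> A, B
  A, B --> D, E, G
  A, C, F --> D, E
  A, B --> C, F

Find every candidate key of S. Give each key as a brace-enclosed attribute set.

{A}, {E}

Closure of {A} is {A, B, C, D, E, F, G}, the whole schema; {A} is a candidate key.
Closure of {E} is {A, B, C, D, E, F, G}, the whole schema; {E} is a candidate key.
Any other superkey properly contains one of these, so there are no further candidate keys.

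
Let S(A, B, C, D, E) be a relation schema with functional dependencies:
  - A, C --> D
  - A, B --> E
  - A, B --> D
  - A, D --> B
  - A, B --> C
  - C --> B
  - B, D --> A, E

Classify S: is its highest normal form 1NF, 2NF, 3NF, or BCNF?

3NF

Candidate keys: {A, B}, {A, C}, {A, D}, {B, D}, {C, D}. Prime attributes: {A, B, C, D}.
C --> B: {C}⁺ = {B, C}, which is not all of the attributes, so the left side is not a superkey — BCNF is violated.
But every attribute on its right side ({B}) is prime, and the same holds for every other non-superkey FD, so 3NF still holds.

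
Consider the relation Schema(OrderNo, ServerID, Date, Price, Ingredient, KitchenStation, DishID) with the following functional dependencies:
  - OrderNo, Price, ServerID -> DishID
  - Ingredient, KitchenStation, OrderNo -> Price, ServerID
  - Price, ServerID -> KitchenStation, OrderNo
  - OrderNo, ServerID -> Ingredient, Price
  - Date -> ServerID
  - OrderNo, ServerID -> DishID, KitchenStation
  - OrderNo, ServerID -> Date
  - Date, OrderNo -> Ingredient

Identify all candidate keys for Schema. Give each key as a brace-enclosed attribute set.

Closure of {Date, OrderNo} is {Date, DishID, Ingredient, KitchenStation, OrderNo, Price, ServerID}, the whole schema; {Date, OrderNo} is a candidate key.
Closure of {Date, Price} is {Date, DishID, Ingredient, KitchenStation, OrderNo, Price, ServerID}, the whole schema; {Date, Price} is a candidate key.
Closure of {OrderNo, ServerID} is {Date, DishID, Ingredient, KitchenStation, OrderNo, Price, ServerID}, the whole schema; {OrderNo, ServerID} is a candidate key.
Closure of {Price, ServerID} is {Date, DishID, Ingredient, KitchenStation, OrderNo, Price, ServerID}, the whole schema; {Price, ServerID} is a candidate key.
Closure of {Ingredient, KitchenStation, OrderNo} is {Date, DishID, Ingredient, KitchenStation, OrderNo, Price, ServerID}, the whole schema; {Ingredient, KitchenStation, OrderNo} is a candidate key.
These are minimal and exhaustive — every other superkey contains one of them.

{Date, OrderNo}, {Date, Price}, {Ingredient, KitchenStation, OrderNo}, {OrderNo, ServerID}, {Price, ServerID}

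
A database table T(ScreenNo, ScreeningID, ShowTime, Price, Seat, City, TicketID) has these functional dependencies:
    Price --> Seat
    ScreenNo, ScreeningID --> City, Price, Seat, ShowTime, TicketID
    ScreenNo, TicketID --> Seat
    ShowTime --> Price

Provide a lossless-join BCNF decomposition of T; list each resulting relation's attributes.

{City, ScreenNo, ScreeningID, ShowTime, TicketID}; {Price, Seat}; {Price, ShowTime}

Candidate key of the original relation: {ScreenNo, ScreeningID}.
{City, Price, ScreenNo, ScreeningID, Seat, ShowTime, TicketID}: {Price} determines {Price, Seat} here but is not a superkey — split on Price --> Seat, giving {Price, Seat} and {City, Price, ScreenNo, ScreeningID, ShowTime, TicketID}.
{Price, Seat} has no BCNF violation.
{City, Price, ScreenNo, ScreeningID, ShowTime, TicketID}: {ShowTime} determines {Price, ShowTime} here but is not a superkey — split on ShowTime --> Price, giving {Price, ShowTime} and {City, ScreenNo, ScreeningID, ShowTime, TicketID}.
{Price, ShowTime} has no BCNF violation.
{City, ScreenNo, ScreeningID, ShowTime, TicketID} has no BCNF violation.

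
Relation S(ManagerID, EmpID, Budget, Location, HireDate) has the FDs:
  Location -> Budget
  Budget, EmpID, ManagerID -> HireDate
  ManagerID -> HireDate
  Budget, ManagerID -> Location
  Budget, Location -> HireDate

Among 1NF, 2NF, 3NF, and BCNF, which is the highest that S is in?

Candidate keys: {Budget, EmpID, ManagerID}, {EmpID, Location, ManagerID}. Prime attributes: {Budget, EmpID, Location, ManagerID}.
For Location -> Budget we have {Location}⁺ = {Budget, HireDate, Location}; {Location} is not a superkey, so BCNF fails.
Because {HireDate} is non-prime and the left side of ManagerID -> HireDate is not a superkey, the relation is not in 3NF.
Since {ManagerID} ⊂ {Budget, EmpID, ManagerID} and {ManagerID}⁺ ⊇ {HireDate} with {HireDate} non-prime, there is a partial dependency; 2NF fails.

1NF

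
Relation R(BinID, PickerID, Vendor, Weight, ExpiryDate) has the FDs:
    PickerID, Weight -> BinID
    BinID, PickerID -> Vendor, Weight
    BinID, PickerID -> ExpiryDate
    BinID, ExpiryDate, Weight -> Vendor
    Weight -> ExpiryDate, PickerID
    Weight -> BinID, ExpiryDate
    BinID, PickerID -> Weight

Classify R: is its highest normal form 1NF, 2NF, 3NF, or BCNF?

BCNF

Candidate keys: {BinID, PickerID}, {Weight}. Prime attributes: {BinID, PickerID, Weight}.
The left-hand side of every FD is a superkey, so BCNF is satisfied.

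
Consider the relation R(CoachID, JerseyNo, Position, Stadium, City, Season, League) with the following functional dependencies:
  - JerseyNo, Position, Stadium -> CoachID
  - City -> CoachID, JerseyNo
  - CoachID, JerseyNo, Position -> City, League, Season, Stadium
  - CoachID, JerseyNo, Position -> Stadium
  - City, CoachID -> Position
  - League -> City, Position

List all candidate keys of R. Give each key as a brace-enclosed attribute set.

{City}⁺ = {City, CoachID, JerseyNo, League, Position, Season, Stadium}, which is every attribute, so {City} is a candidate key.
{League}⁺ = {City, CoachID, JerseyNo, League, Position, Season, Stadium}, which is every attribute, so {League} is a candidate key.
{CoachID, JerseyNo, Position}⁺ = {City, CoachID, JerseyNo, League, Position, Season, Stadium}, which is every attribute, so {CoachID, JerseyNo, Position} is a candidate key.
{JerseyNo, Position, Stadium}⁺ = {City, CoachID, JerseyNo, League, Position, Season, Stadium}, which is every attribute, so {JerseyNo, Position, Stadium} is a candidate key.
These are minimal and exhaustive — every other superkey contains one of them.

{City}, {CoachID, JerseyNo, Position}, {JerseyNo, Position, Stadium}, {League}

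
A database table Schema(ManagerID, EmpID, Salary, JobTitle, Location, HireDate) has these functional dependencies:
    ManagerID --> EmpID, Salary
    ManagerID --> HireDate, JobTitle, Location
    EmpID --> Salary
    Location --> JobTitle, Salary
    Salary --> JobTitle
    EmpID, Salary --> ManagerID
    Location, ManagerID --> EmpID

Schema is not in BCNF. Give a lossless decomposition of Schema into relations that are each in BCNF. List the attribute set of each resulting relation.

{EmpID, HireDate, Location, ManagerID}; {JobTitle, Salary}; {Location, Salary}

Candidate keys of the original relation: {EmpID}, {ManagerID}.
In {EmpID, HireDate, JobTitle, Location, ManagerID, Salary}, {Location} is not a superkey ({Location}⁺ restricted to this set is {JobTitle, Location, Salary}), so split on Location --> JobTitle, Salary into {JobTitle, Location, Salary} and {EmpID, HireDate, Location, ManagerID}.
In {JobTitle, Location, Salary}, {Salary} is not a superkey ({Salary}⁺ restricted to this set is {JobTitle, Salary}), so split on Salary --> JobTitle into {JobTitle, Salary} and {Location, Salary}.
{JobTitle, Salary} is in BCNF.
{Location, Salary} is in BCNF.
{EmpID, HireDate, Location, ManagerID} is in BCNF.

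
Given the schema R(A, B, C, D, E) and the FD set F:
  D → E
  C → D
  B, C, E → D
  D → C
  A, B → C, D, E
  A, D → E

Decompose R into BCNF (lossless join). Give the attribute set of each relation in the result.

{A, B, D}; {C, D, E}

Candidate key of the original relation: {A, B}.
Within {A, B, C, D, E}: {D}⁺ ∩ {A, B, C, D, E} = {C, D, E}, not the whole set, so D → C, E violates BCNF; decompose into {C, D, E} and {A, B, D}.
{C, D, E} has no BCNF violation.
{A, B, D} has no BCNF violation.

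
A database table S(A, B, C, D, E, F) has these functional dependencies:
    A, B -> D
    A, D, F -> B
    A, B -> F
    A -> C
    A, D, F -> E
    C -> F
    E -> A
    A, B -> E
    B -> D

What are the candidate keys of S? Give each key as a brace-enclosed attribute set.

{A, B}⁺ = {A, B, C, D, E, F}, which is every attribute, so {A, B} is a candidate key.
{A, D}⁺ = {A, B, C, D, E, F}, which is every attribute, so {A, D} is a candidate key.
{B, E}⁺ = {A, B, C, D, E, F}, which is every attribute, so {B, E} is a candidate key.
{D, E}⁺ = {A, B, C, D, E, F}, which is every attribute, so {D, E} is a candidate key.
Any other superkey properly contains one of these, so there are no further candidate keys.

{A, B}, {A, D}, {B, E}, {D, E}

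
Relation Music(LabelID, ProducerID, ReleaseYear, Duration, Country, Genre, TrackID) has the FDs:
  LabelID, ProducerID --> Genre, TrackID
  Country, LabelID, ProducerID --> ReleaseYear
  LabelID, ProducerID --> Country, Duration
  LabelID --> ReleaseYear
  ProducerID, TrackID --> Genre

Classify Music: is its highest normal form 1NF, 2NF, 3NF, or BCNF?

Candidate key: {LabelID, ProducerID}. Prime attributes: {LabelID, ProducerID}.
For LabelID --> ReleaseYear we have {LabelID}⁺ = {LabelID, ReleaseYear}; {LabelID} is not a superkey, so BCNF fails.
Because {ReleaseYear} is non-prime and the left side of LabelID --> ReleaseYear is not a superkey, the relation is not in 3NF.
The proper key subset {LabelID} of {LabelID, ProducerID} determines non-prime {ReleaseYear}, so the relation is not even in 2NF.

1NF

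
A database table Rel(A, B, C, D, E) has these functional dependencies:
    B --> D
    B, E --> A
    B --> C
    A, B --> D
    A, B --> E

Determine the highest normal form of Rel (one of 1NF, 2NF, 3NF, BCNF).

1NF

Candidate keys: {A, B}, {B, E}. Prime attributes: {A, B, E}.
B --> D: {B}⁺ = {B, C, D}, which is not all of the attributes, so the left side is not a superkey — BCNF is violated.
B --> D has non-prime {D} on the right and a non-superkey on the left, so 3NF fails.
The proper key subset {B} of {A, B} determines non-prime {C, D}, so the relation is not even in 2NF.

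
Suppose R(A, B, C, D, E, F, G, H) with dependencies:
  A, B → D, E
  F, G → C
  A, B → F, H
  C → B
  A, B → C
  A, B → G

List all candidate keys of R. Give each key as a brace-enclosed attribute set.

No FD produces {A}, so it must be in every candidate key.
{A, B}⁺ = {A, B, C, D, E, F, G, H}, which is every attribute, so {A, B} is a candidate key.
{A, C}⁺ = {A, B, C, D, E, F, G, H}, which is every attribute, so {A, C} is a candidate key.
{A, F, G}⁺ = {A, B, C, D, E, F, G, H}, which is every attribute, so {A, F, G} is a candidate key.
Any other superkey properly contains one of these, so there are no further candidate keys.

{A, B}, {A, C}, {A, F, G}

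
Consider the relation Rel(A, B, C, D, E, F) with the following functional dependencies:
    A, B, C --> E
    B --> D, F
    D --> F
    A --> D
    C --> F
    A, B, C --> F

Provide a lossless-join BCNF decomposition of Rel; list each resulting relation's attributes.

{A, B, C, E}; {B, D}; {D, F}

Candidate key of the original relation: {A, B, C}.
Within {A, B, C, D, E, F}: {B}⁺ ∩ {A, B, C, D, E, F} = {B, D, F}, not the whole set, so B --> D, F violates BCNF; decompose into {B, D, F} and {A, B, C, E}.
Within {B, D, F}: {D}⁺ ∩ {B, D, F} = {D, F}, not the whole set, so D --> F violates BCNF; decompose into {D, F} and {B, D}.
{D, F}: every determinant is a superkey — BCNF.
{B, D}: every determinant is a superkey — BCNF.
{A, B, C, E}: every determinant is a superkey — BCNF.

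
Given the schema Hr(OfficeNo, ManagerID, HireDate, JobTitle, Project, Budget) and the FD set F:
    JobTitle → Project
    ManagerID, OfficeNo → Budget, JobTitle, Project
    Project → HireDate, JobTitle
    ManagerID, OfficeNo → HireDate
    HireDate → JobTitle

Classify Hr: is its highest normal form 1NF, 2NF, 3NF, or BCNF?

2NF

Candidate key: {ManagerID, OfficeNo}. Prime attributes: {ManagerID, OfficeNo}.
JobTitle → Project: {JobTitle}⁺ = {HireDate, JobTitle, Project}, which is not all of the attributes, so the left side is not a superkey — BCNF is violated.
JobTitle → Project has non-prime {Project} on the right and a non-superkey on the left, so 3NF fails.
Checking every proper subset of each key, none determines a non-prime attribute — 2NF is satisfied.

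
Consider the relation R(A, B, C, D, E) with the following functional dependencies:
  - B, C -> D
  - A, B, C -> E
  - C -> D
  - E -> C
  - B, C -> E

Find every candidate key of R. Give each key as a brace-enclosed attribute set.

Attributes never on any right-hand side: {A, B} — every candidate key must contain all of them.
{A, B, C} is a candidate key since {A, B, C}⁺ = {A, B, C, D, E} covers every attribute.
{A, B, E} is a candidate key since {A, B, E}⁺ = {A, B, C, D, E} covers every attribute.
No proper subset of any of these is a key, and no other minimal superkey exists.

{A, B, C}, {A, B, E}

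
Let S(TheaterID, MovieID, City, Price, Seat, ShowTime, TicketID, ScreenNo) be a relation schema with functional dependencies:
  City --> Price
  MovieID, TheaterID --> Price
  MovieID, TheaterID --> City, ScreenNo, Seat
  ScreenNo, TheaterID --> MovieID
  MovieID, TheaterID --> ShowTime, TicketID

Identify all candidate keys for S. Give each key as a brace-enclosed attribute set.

{MovieID, TheaterID}, {ScreenNo, TheaterID}

No FD produces {TheaterID}, so it must be in every candidate key.
Closure of {MovieID, TheaterID} is {City, MovieID, Price, ScreenNo, Seat, ShowTime, TheaterID, TicketID}, the whole schema; {MovieID, TheaterID} is a candidate key.
Closure of {ScreenNo, TheaterID} is {City, MovieID, Price, ScreenNo, Seat, ShowTime, TheaterID, TicketID}, the whole schema; {ScreenNo, TheaterID} is a candidate key.
These are minimal and exhaustive — every other superkey contains one of them.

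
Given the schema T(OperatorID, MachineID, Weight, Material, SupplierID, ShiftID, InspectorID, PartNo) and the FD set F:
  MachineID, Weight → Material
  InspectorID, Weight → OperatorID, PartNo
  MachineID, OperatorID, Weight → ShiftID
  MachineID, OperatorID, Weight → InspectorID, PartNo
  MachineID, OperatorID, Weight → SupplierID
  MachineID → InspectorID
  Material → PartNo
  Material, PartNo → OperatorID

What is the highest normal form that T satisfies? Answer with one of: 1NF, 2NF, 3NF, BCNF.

1NF

Candidate key: {MachineID, Weight}. Prime attributes: {MachineID, Weight}.
InspectorID, Weight → OperatorID, PartNo: {InspectorID, Weight}⁺ = {InspectorID, OperatorID, PartNo, Weight}, which is not all of the attributes, so the left side is not a superkey — BCNF is violated.
InspectorID, Weight → OperatorID, PartNo has non-prime {OperatorID, PartNo} on the right and a non-superkey on the left, so 3NF fails.
The proper key subset {MachineID} of {MachineID, Weight} determines non-prime {InspectorID}, so the relation is not even in 2NF.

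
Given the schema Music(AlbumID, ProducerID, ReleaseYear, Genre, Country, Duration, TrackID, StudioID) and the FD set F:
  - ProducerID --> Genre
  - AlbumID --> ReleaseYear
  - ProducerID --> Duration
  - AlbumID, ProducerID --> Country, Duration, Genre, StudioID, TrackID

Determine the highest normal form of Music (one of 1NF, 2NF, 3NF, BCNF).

1NF

Candidate key: {AlbumID, ProducerID}. Prime attributes: {AlbumID, ProducerID}.
For ProducerID --> Genre we have {ProducerID}⁺ = {Duration, Genre, ProducerID}; {ProducerID} is not a superkey, so BCNF fails.
Because {Genre} is non-prime and the left side of ProducerID --> Genre is not a superkey, the relation is not in 3NF.
Since {AlbumID} ⊂ {AlbumID, ProducerID} and {AlbumID}⁺ ⊇ {ReleaseYear} with {ReleaseYear} non-prime, there is a partial dependency; 2NF fails.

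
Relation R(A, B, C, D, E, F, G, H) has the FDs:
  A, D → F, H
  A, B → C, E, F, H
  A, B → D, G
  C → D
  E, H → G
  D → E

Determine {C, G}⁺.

Start with {C, G}.
C → D applies; add {D} → now {C, D, G}.
D → E applies; add {E} → now {C, D, E, G}.
No further FD applies.

{C, D, E, G}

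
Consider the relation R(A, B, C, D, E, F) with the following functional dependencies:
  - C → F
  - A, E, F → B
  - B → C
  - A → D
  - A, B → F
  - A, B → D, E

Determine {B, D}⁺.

{B, C, D, F}

Start with {B, D}.
B → C applies; add {C} → now {B, C, D}.
C → F applies; add {F} → now {B, C, D, F}.
No further FD applies.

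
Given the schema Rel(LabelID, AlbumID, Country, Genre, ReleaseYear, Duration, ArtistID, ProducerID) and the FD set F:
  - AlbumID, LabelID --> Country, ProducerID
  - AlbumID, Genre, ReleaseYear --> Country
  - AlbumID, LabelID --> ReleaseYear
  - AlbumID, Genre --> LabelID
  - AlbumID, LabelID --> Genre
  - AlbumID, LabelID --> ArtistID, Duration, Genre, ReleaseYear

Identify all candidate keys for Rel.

No FD produces {AlbumID}, so it must be in every candidate key.
{AlbumID, Genre} is a candidate key since {AlbumID, Genre}⁺ = {AlbumID, ArtistID, Country, Duration, Genre, LabelID, ProducerID, ReleaseYear} covers every attribute.
{AlbumID, LabelID} is a candidate key since {AlbumID, LabelID}⁺ = {AlbumID, ArtistID, Country, Duration, Genre, LabelID, ProducerID, ReleaseYear} covers every attribute.
These are minimal and exhaustive — every other superkey contains one of them.

{AlbumID, Genre}, {AlbumID, LabelID}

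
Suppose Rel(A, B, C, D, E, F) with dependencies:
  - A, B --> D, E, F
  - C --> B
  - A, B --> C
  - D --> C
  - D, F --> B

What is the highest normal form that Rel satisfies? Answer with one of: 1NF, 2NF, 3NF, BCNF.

3NF

Candidate keys: {A, B}, {A, C}, {A, D}. Prime attributes: {A, B, C, D}.
C --> B: {C}⁺ = {B, C}, which is not all of the attributes, so the left side is not a superkey — BCNF is violated.
Since {B} ⊆ prime attributes and every other non-superkey FD also has a prime right side, the schema is in 3NF.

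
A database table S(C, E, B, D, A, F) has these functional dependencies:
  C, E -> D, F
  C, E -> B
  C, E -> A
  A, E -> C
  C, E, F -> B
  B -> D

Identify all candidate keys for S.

Attributes never on any right-hand side: {E} — every candidate key must contain it.
Closure of {A, E} is {A, B, C, D, E, F}, the whole schema; {A, E} is a candidate key.
Closure of {C, E} is {A, B, C, D, E, F}, the whole schema; {C, E} is a candidate key.
These are minimal and exhaustive — every other superkey contains one of them.

{A, E}, {C, E}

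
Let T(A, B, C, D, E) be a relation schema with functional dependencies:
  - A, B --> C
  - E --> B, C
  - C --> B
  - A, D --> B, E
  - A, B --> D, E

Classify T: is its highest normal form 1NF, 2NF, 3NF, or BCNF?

3NF

Candidate keys: {A, B}, {A, C}, {A, D}, {A, E}. Prime attributes: {A, B, C, D, E}.
For E --> B, C we have {E}⁺ = {B, C, E}; {E} is not a superkey, so BCNF fails.
Its right-hand attributes {B, C} are all prime, as are those of every other non-superkey FD — the relation is in 3NF.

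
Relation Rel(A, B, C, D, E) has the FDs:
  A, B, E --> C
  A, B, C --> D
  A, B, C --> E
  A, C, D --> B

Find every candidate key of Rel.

No FD produces {A}, so it must be in every candidate key.
{A, B, C}⁺ = {A, B, C, D, E}, which is every attribute, so {A, B, C} is a candidate key.
{A, B, E}⁺ = {A, B, C, D, E}, which is every attribute, so {A, B, E} is a candidate key.
{A, C, D}⁺ = {A, B, C, D, E}, which is every attribute, so {A, C, D} is a candidate key.
Any other superkey properly contains one of these, so there are no further candidate keys.

{A, B, C}, {A, B, E}, {A, C, D}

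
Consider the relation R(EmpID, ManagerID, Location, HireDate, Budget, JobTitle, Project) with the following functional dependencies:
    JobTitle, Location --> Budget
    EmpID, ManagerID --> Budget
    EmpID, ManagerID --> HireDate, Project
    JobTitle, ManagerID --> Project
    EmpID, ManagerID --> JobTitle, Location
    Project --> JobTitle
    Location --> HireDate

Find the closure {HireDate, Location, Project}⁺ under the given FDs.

Start with {HireDate, Location, Project}.
Project --> JobTitle applies; add {JobTitle} → now {HireDate, JobTitle, Location, Project}.
JobTitle, Location --> Budget applies; add {Budget} → now {Budget, HireDate, JobTitle, Location, Project}.
No further FD applies.

{Budget, HireDate, JobTitle, Location, Project}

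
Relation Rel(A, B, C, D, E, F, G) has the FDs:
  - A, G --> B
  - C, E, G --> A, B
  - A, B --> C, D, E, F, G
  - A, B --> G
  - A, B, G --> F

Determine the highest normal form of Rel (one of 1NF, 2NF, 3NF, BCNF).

Candidate keys: {A, B}, {A, G}, {C, E, G}. Prime attributes: {A, B, C, E, G}.
Each dependency's left side is a superkey — BCNF holds.

BCNF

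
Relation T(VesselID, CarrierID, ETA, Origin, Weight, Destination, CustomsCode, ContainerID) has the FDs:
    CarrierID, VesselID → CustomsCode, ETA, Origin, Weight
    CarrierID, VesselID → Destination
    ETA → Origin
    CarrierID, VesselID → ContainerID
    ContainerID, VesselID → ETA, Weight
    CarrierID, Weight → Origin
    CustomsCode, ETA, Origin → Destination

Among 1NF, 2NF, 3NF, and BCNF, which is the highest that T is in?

2NF

Candidate key: {CarrierID, VesselID}. Prime attributes: {CarrierID, VesselID}.
For ETA → Origin we have {ETA}⁺ = {ETA, Origin}; {ETA} is not a superkey, so BCNF fails.
ETA → Origin determines the non-prime attribute {Origin} from a non-superkey — 3NF is violated.
Checking every proper subset of each key, none determines a non-prime attribute — 2NF is satisfied.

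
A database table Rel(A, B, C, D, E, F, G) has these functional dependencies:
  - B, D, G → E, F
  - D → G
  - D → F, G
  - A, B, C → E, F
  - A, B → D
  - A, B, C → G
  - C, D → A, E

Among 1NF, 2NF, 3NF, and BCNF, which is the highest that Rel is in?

1NF

Candidate keys: {A, B, C}, {B, C, D}. Prime attributes: {A, B, C, D}.
B, D, G → E, F breaks BCNF: {B, D, G}⁺ = {B, D, E, F, G}, so {B, D, G} is not a superkey.
Because {E, F} are non-prime and the left side of B, D, G → E, F is not a superkey, the relation is not in 3NF.
Since {A, B} ⊂ {A, B, C} and {A, B}⁺ ⊇ {E, F, G} with {E, F, G} non-prime, there is a partial dependency; 2NF fails.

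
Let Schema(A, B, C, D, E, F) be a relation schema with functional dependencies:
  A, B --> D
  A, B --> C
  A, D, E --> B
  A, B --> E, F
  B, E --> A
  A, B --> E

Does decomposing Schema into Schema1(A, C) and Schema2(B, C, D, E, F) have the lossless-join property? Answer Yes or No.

Schema1 ∩ Schema2 = {C}; its closure under F is {C}.
Schema1 ⊄ {C} and Schema2 ⊄ {C}, so the split is lossy.

No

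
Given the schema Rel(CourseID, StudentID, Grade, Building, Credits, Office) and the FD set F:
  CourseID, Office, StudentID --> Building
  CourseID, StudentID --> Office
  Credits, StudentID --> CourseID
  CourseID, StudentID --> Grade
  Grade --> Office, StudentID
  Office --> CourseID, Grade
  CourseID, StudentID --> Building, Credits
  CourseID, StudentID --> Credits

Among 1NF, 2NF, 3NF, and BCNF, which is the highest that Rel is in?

Candidate keys: {CourseID, StudentID}, {Credits, StudentID}, {Grade}, {Office}. Prime attributes: {CourseID, Credits, Grade, Office, StudentID}.
Each dependency's left side is a superkey — BCNF holds.

BCNF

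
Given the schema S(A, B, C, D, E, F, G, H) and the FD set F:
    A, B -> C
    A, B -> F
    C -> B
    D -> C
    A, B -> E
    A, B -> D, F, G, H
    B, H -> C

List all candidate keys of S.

No FD produces {A}, so it must be in every candidate key.
{A, B}⁺ = {A, B, C, D, E, F, G, H}, which is every attribute, so {A, B} is a candidate key.
{A, C}⁺ = {A, B, C, D, E, F, G, H}, which is every attribute, so {A, C} is a candidate key.
{A, D}⁺ = {A, B, C, D, E, F, G, H}, which is every attribute, so {A, D} is a candidate key.
No proper subset of any of these is a key, and no other minimal superkey exists.

{A, B}, {A, C}, {A, D}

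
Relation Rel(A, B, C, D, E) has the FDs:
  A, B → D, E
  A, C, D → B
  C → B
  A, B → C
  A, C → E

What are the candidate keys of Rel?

Attributes never on any right-hand side: {A} — every candidate key must contain it.
Closure of {A, B} is {A, B, C, D, E}, the whole schema; {A, B} is a candidate key.
Closure of {A, C} is {A, B, C, D, E}, the whole schema; {A, C} is a candidate key.
These are minimal and exhaustive — every other superkey contains one of them.

{A, B}, {A, C}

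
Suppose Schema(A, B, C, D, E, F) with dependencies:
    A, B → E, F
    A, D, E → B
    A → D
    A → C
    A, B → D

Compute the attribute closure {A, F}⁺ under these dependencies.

Start with {A, F}.
A → D applies; add {D} → now {A, D, F}.
A → C applies; add {C} → now {A, C, D, F}.
No further FD applies.

{A, C, D, F}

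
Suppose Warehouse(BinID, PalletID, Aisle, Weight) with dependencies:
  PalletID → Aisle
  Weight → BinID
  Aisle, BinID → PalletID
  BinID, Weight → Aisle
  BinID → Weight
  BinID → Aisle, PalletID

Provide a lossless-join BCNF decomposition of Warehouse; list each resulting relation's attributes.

{Aisle, PalletID}; {BinID, PalletID, Weight}

Candidate keys of the original relation: {BinID}, {Weight}.
{Aisle, BinID, PalletID, Weight}: {PalletID} determines {Aisle, PalletID} here but is not a superkey — split on PalletID → Aisle, giving {Aisle, PalletID} and {BinID, PalletID, Weight}.
{Aisle, PalletID}: every determinant is a superkey — BCNF.
{BinID, PalletID, Weight}: every determinant is a superkey — BCNF.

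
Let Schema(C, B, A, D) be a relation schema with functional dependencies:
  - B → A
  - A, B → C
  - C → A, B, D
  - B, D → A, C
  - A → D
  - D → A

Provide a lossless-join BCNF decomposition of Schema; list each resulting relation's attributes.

{A, B, C}; {A, D}

Candidate keys of the original relation: {B}, {C}.
{A, B, C, D}: {A} determines {A, D} here but is not a superkey — split on A → D, giving {A, D} and {A, B, C}.
{A, D} has no BCNF violation.
{A, B, C} has no BCNF violation.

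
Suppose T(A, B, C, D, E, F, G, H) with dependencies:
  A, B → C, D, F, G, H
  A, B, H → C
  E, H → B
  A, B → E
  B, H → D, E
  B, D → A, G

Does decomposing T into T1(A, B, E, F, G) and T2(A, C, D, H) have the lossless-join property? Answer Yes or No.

No

The shared attributes are {A} and {A}⁺ = {A}.
T1 ⊄ {A} and T2 ⊄ {A}, so the split is lossy.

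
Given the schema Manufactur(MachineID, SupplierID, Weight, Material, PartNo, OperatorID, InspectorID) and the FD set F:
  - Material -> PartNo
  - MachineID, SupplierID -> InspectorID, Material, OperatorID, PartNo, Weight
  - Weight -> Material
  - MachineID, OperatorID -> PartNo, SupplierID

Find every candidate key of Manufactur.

Attributes never on any right-hand side: {MachineID} — every candidate key must contain it.
{MachineID, OperatorID} is a candidate key since {MachineID, OperatorID}⁺ = {InspectorID, MachineID, Material, OperatorID, PartNo, SupplierID, Weight} covers every attribute.
{MachineID, SupplierID} is a candidate key since {MachineID, SupplierID}⁺ = {InspectorID, MachineID, Material, OperatorID, PartNo, SupplierID, Weight} covers every attribute.
Any other superkey properly contains one of these, so there are no further candidate keys.

{MachineID, OperatorID}, {MachineID, SupplierID}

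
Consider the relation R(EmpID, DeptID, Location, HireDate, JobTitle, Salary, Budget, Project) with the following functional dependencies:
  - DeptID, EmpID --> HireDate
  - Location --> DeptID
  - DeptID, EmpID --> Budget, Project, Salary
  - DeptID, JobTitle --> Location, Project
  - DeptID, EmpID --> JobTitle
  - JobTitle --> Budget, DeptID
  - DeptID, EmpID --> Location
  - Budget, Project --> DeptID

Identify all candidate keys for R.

{Budget, EmpID, Project}, {DeptID, EmpID}, {EmpID, JobTitle}, {EmpID, Location}

{EmpID} never appears on the right of any FD, so every key must include it.
Closure of {DeptID, EmpID} is {Budget, DeptID, EmpID, HireDate, JobTitle, Location, Project, Salary}, the whole schema; {DeptID, EmpID} is a candidate key.
Closure of {EmpID, JobTitle} is {Budget, DeptID, EmpID, HireDate, JobTitle, Location, Project, Salary}, the whole schema; {EmpID, JobTitle} is a candidate key.
Closure of {EmpID, Location} is {Budget, DeptID, EmpID, HireDate, JobTitle, Location, Project, Salary}, the whole schema; {EmpID, Location} is a candidate key.
Closure of {Budget, EmpID, Project} is {Budget, DeptID, EmpID, HireDate, JobTitle, Location, Project, Salary}, the whole schema; {Budget, EmpID, Project} is a candidate key.
Any other superkey properly contains one of these, so there are no further candidate keys.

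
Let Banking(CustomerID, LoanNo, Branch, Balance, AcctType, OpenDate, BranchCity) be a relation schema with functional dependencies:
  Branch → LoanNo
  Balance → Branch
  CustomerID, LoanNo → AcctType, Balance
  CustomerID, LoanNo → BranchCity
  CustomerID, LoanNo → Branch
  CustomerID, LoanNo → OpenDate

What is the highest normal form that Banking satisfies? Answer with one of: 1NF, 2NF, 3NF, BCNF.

Candidate keys: {Balance, CustomerID}, {Branch, CustomerID}, {CustomerID, LoanNo}. Prime attributes: {Balance, Branch, CustomerID, LoanNo}.
For Branch → LoanNo we have {Branch}⁺ = {Branch, LoanNo}; {Branch} is not a superkey, so BCNF fails.
Since {LoanNo} ⊆ prime attributes and every other non-superkey FD also has a prime right side, the schema is in 3NF.

3NF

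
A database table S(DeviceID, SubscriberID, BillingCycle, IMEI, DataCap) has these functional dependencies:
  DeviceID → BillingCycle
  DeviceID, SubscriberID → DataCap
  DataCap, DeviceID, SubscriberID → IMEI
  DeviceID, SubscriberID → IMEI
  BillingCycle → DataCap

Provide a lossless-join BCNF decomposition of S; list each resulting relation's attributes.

{BillingCycle, DataCap}; {BillingCycle, DeviceID}; {DeviceID, IMEI, SubscriberID}

Candidate key of the original relation: {DeviceID, SubscriberID}.
{BillingCycle, DataCap, DeviceID, IMEI, SubscriberID}: {DeviceID} determines {BillingCycle, DataCap, DeviceID} here but is not a superkey — split on DeviceID → BillingCycle, DataCap, giving {BillingCycle, DataCap, DeviceID} and {DeviceID, IMEI, SubscriberID}.
{BillingCycle, DataCap, DeviceID}: {BillingCycle} determines {BillingCycle, DataCap} here but is not a superkey — split on BillingCycle → DataCap, giving {BillingCycle, DataCap} and {BillingCycle, DeviceID}.
{BillingCycle, DataCap}: every determinant is a superkey — BCNF.
{BillingCycle, DeviceID}: every determinant is a superkey — BCNF.
{DeviceID, IMEI, SubscriberID}: every determinant is a superkey — BCNF.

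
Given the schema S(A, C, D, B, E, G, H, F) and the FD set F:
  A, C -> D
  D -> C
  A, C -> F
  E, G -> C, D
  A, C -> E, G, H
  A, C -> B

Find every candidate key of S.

{A, C}, {A, D}, {A, E, G}

{A} never appears on the right of any FD, so every key must include it.
{A, C}⁺ = {A, B, C, D, E, F, G, H} — all of the relation — so {A, C} is a candidate key.
{A, D}⁺ = {A, B, C, D, E, F, G, H} — all of the relation — so {A, D} is a candidate key.
{A, E, G}⁺ = {A, B, C, D, E, F, G, H} — all of the relation — so {A, E, G} is a candidate key.
Any other superkey properly contains one of these, so there are no further candidate keys.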